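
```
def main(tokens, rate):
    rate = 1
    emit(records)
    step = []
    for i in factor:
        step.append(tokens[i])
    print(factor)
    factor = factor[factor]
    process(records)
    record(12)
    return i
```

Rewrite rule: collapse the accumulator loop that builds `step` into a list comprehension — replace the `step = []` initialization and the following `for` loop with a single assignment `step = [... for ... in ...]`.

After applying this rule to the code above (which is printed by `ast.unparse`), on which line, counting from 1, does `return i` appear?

9

Transformed code:
def main(tokens, rate):
    rate = 1
    emit(records)
    step = [tokens[i] for i in factor]
    print(factor)
    factor = factor[factor]
    process(records)
    record(12)
    return i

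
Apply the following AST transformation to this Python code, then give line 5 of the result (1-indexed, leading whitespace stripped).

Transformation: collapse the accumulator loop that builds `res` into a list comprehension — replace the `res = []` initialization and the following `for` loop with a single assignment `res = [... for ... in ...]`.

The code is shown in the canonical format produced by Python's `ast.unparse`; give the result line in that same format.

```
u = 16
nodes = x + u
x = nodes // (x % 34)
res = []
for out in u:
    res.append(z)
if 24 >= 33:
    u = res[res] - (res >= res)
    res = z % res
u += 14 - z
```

Transformed code:
u = 16
nodes = x + u
x = nodes // (x % 34)
res = [z for out in u]
if 24 >= 33:
    u = res[res] - (res >= res)
    res = z % res
u += 14 - z

if 24 >= 33:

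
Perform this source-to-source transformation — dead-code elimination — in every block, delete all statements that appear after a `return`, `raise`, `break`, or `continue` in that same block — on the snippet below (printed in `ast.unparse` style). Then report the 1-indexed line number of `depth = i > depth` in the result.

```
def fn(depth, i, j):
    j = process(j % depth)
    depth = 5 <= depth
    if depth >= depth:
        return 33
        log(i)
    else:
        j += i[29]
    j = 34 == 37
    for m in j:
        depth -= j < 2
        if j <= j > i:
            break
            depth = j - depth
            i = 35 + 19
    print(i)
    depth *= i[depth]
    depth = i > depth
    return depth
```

15

Transformed code:
def fn(depth, i, j):
    j = process(j % depth)
    depth = 5 <= depth
    if depth >= depth:
        return 33
    else:
        j += i[29]
    j = 34 == 37
    for m in j:
        depth -= j < 2
        if j <= j > i:
            break
    print(i)
    depth *= i[depth]
    depth = i > depth
    return depth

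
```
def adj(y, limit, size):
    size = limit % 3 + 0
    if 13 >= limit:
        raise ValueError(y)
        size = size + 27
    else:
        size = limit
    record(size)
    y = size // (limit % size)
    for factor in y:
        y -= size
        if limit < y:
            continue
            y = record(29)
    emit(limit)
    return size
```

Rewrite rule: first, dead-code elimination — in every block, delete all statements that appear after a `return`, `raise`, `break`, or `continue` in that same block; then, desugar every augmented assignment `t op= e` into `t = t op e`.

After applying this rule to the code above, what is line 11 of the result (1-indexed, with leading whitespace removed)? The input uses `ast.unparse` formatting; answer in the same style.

if limit < y:

Transformed code:
def adj(y, limit, size):
    size = limit % 3 + 0
    if 13 >= limit:
        raise ValueError(y)
    else:
        size = limit
    record(size)
    y = size // (limit % size)
    for factor in y:
        y = y - size
        if limit < y:
            continue
    emit(limit)
    return size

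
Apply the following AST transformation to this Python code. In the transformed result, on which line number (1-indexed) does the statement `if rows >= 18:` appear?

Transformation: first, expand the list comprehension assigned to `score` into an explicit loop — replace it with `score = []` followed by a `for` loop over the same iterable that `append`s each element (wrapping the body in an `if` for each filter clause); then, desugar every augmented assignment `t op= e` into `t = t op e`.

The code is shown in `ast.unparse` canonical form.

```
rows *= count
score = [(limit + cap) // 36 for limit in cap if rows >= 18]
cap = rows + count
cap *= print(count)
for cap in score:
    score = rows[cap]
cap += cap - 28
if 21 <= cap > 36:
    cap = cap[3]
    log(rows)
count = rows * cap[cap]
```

4

Transformed code:
rows = rows * count
score = []
for limit in cap:
    if rows >= 18:
        score.append((limit + cap) // 36)
cap = rows + count
cap = cap * print(count)
for cap in score:
    score = rows[cap]
cap = cap + (cap - 28)
if 21 <= cap > 36:
    cap = cap[3]
    log(rows)
count = rows * cap[cap]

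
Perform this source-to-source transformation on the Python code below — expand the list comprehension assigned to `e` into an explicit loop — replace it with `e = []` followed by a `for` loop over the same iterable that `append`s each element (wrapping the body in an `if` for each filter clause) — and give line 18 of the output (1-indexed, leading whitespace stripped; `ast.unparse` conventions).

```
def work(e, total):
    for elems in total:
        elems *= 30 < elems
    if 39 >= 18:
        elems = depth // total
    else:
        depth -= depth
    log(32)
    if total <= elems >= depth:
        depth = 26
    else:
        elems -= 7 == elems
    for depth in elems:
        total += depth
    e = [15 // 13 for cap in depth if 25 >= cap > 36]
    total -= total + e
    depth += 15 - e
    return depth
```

e.append(15 // 13)

Transformed code:
def work(e, total):
    for elems in total:
        elems *= 30 < elems
    if 39 >= 18:
        elems = depth // total
    else:
        depth -= depth
    log(32)
    if total <= elems >= depth:
        depth = 26
    else:
        elems -= 7 == elems
    for depth in elems:
        total += depth
    e = []
    for cap in depth:
        if 25 >= cap > 36:
            e.append(15 // 13)
    total -= total + e
    depth += 15 - e
    return depth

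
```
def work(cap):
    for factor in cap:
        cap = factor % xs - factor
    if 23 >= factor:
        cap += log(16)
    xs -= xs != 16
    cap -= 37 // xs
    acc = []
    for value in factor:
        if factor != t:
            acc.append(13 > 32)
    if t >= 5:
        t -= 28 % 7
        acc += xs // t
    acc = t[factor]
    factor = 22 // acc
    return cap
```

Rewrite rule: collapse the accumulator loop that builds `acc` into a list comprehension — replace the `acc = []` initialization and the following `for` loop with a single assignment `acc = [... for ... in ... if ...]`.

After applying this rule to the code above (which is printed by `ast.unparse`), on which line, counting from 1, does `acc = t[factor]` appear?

12

Transformed code:
def work(cap):
    for factor in cap:
        cap = factor % xs - factor
    if 23 >= factor:
        cap += log(16)
    xs -= xs != 16
    cap -= 37 // xs
    acc = [13 > 32 for value in factor if factor != t]
    if t >= 5:
        t -= 28 % 7
        acc += xs // t
    acc = t[factor]
    factor = 22 // acc
    return cap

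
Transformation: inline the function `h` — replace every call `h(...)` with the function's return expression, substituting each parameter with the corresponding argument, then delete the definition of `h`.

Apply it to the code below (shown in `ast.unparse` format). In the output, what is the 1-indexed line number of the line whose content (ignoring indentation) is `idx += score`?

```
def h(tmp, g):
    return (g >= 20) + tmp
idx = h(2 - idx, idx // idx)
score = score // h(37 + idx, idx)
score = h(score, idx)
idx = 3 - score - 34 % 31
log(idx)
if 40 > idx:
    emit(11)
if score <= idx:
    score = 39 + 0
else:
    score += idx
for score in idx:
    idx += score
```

13

Transformed code:
idx = (idx // idx >= 20) + (2 - idx)
score = score // ((idx >= 20) + (37 + idx))
score = (idx >= 20) + score
idx = 3 - score - 34 % 31
log(idx)
if 40 > idx:
    emit(11)
if score <= idx:
    score = 39 + 0
else:
    score += idx
for score in idx:
    idx += score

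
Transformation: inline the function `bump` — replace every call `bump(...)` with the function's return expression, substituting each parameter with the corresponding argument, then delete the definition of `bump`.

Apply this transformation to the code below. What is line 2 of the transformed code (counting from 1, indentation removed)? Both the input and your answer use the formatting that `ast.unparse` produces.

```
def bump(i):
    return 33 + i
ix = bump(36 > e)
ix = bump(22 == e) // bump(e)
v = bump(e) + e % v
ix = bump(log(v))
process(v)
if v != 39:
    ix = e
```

ix = (33 + (22 == e)) // (33 + e)

Transformed code:
ix = 33 + (36 > e)
ix = (33 + (22 == e)) // (33 + e)
v = 33 + e + e % v
ix = 33 + log(v)
process(v)
if v != 39:
    ix = e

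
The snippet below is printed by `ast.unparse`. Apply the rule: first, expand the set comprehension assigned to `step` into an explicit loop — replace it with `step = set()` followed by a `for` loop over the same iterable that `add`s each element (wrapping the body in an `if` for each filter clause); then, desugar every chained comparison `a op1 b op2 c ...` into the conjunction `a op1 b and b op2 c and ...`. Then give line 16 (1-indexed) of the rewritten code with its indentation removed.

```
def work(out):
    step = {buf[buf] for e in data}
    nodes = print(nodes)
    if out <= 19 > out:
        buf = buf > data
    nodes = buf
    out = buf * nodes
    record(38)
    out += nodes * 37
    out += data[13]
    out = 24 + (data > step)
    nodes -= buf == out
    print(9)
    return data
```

return data

Transformed code:
def work(out):
    step = set()
    for e in data:
        step.add(buf[buf])
    nodes = print(nodes)
    if out <= 19 and 19 > out:
        buf = buf > data
    nodes = buf
    out = buf * nodes
    record(38)
    out += nodes * 37
    out += data[13]
    out = 24 + (data > step)
    nodes -= buf == out
    print(9)
    return data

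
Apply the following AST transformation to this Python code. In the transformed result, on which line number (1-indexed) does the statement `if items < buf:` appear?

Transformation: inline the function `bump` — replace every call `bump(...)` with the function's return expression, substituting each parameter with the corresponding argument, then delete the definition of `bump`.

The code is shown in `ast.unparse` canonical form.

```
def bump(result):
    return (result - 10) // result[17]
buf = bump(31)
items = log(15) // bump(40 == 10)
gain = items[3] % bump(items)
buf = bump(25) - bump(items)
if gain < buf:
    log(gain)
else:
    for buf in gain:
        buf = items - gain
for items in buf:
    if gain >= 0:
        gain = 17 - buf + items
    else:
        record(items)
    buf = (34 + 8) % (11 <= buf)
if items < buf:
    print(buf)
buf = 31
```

Transformed code:
buf = (31 - 10) // 31[17]
items = log(15) // (((40 == 10) - 10) // (40 == 10)[17])
gain = items[3] % ((items - 10) // items[17])
buf = (25 - 10) // 25[17] - (items - 10) // items[17]
if gain < buf:
    log(gain)
else:
    for buf in gain:
        buf = items - gain
for items in buf:
    if gain >= 0:
        gain = 17 - buf + items
    else:
        record(items)
    buf = (34 + 8) % (11 <= buf)
if items < buf:
    print(buf)
buf = 31

16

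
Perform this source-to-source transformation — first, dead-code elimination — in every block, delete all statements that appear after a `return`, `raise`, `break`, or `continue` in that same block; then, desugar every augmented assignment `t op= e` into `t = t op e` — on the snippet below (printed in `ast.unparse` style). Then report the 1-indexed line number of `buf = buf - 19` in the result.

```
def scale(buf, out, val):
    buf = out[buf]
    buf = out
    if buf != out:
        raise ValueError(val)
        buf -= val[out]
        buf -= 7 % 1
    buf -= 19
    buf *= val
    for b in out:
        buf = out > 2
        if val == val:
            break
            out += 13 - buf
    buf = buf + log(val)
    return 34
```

Transformed code:
def scale(buf, out, val):
    buf = out[buf]
    buf = out
    if buf != out:
        raise ValueError(val)
    buf = buf - 19
    buf = buf * val
    for b in out:
        buf = out > 2
        if val == val:
            break
    buf = buf + log(val)
    return 34

6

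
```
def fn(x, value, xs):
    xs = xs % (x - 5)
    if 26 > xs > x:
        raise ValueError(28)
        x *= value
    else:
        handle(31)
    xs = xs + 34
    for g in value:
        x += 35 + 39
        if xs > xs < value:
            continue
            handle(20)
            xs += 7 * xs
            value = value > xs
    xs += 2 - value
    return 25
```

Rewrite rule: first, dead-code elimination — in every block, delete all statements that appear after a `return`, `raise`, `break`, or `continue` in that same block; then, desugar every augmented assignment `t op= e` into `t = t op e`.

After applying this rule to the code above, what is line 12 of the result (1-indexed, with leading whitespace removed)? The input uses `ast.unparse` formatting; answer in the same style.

xs = xs + (2 - value)

Transformed code:
def fn(x, value, xs):
    xs = xs % (x - 5)
    if 26 > xs > x:
        raise ValueError(28)
    else:
        handle(31)
    xs = xs + 34
    for g in value:
        x = x + (35 + 39)
        if xs > xs < value:
            continue
    xs = xs + (2 - value)
    return 25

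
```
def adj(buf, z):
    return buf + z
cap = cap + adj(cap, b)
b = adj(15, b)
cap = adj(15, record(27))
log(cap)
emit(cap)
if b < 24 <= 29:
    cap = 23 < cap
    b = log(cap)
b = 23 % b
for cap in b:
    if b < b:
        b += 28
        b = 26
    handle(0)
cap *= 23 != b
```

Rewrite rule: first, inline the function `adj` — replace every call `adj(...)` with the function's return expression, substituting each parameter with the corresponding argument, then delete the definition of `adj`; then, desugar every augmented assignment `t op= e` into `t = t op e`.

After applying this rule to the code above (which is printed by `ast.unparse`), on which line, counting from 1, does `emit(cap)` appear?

Transformed code:
cap = cap + (cap + b)
b = 15 + b
cap = 15 + record(27)
log(cap)
emit(cap)
if b < 24 <= 29:
    cap = 23 < cap
    b = log(cap)
b = 23 % b
for cap in b:
    if b < b:
        b = b + 28
        b = 26
    handle(0)
cap = cap * (23 != b)

5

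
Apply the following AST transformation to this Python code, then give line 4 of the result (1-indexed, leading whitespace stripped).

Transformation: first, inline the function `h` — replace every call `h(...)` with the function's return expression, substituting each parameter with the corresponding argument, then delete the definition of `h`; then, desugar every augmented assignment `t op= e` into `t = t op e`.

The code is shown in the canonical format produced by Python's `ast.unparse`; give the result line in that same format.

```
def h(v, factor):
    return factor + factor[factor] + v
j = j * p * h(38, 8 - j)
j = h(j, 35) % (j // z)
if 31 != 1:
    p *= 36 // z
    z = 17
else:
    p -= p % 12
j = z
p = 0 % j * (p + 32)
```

Transformed code:
j = j * p * (8 - j + (8 - j)[8 - j] + 38)
j = (35 + 35[35] + j) % (j // z)
if 31 != 1:
    p = p * (36 // z)
    z = 17
else:
    p = p - p % 12
j = z
p = 0 % j * (p + 32)

p = p * (36 // z)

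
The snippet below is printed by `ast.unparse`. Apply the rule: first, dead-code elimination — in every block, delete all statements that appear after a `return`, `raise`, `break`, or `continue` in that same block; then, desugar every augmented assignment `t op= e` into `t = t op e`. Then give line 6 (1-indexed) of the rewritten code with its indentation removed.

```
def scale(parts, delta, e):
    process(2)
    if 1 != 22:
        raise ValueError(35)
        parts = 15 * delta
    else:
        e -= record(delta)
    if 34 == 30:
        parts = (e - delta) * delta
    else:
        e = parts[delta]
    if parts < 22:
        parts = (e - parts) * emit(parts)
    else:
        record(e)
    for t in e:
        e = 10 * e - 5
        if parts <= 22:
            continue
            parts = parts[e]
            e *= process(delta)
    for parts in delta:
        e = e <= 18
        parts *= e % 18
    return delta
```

Transformed code:
def scale(parts, delta, e):
    process(2)
    if 1 != 22:
        raise ValueError(35)
    else:
        e = e - record(delta)
    if 34 == 30:
        parts = (e - delta) * delta
    else:
        e = parts[delta]
    if parts < 22:
        parts = (e - parts) * emit(parts)
    else:
        record(e)
    for t in e:
        e = 10 * e - 5
        if parts <= 22:
            continue
    for parts in delta:
        e = e <= 18
        parts = parts * (e % 18)
    return delta

e = e - record(delta)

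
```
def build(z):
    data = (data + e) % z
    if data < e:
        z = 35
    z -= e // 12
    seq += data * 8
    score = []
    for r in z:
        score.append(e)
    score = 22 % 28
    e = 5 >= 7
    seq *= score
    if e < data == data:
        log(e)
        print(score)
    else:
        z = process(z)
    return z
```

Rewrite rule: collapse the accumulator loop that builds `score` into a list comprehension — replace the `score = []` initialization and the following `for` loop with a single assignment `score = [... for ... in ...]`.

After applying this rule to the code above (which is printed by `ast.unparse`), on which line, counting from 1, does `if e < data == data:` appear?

11

Transformed code:
def build(z):
    data = (data + e) % z
    if data < e:
        z = 35
    z -= e // 12
    seq += data * 8
    score = [e for r in z]
    score = 22 % 28
    e = 5 >= 7
    seq *= score
    if e < data == data:
        log(e)
        print(score)
    else:
        z = process(z)
    return z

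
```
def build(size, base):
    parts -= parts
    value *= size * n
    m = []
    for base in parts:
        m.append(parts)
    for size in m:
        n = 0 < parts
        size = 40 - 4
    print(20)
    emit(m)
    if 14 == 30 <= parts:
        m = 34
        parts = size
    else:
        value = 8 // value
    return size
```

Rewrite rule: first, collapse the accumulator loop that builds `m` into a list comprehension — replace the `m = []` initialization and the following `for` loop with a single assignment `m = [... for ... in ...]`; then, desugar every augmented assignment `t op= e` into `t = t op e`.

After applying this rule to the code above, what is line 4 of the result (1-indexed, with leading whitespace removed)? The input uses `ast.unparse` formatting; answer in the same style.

Transformed code:
def build(size, base):
    parts = parts - parts
    value = value * (size * n)
    m = [parts for base in parts]
    for size in m:
        n = 0 < parts
        size = 40 - 4
    print(20)
    emit(m)
    if 14 == 30 <= parts:
        m = 34
        parts = size
    else:
        value = 8 // value
    return size

m = [parts for base in parts]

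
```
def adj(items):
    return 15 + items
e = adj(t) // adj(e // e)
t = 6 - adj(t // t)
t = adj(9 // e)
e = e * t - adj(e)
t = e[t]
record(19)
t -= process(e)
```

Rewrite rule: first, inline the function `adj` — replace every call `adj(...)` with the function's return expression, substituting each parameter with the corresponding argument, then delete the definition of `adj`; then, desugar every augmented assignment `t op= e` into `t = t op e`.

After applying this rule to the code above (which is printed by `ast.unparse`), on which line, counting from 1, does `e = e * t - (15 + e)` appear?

4

Transformed code:
e = (15 + t) // (15 + e // e)
t = 6 - (15 + t // t)
t = 15 + 9 // e
e = e * t - (15 + e)
t = e[t]
record(19)
t = t - process(e)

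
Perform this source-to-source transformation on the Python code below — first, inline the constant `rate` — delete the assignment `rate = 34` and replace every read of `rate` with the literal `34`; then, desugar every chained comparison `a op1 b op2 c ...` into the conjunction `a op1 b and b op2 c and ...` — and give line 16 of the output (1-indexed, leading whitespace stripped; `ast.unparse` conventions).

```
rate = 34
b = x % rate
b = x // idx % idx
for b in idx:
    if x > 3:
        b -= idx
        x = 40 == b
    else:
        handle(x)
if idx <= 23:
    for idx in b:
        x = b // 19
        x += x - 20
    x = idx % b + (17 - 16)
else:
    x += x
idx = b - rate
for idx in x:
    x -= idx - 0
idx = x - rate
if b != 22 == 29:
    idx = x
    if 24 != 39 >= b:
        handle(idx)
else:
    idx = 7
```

Transformed code:
b = x % 34
b = x // idx % idx
for b in idx:
    if x > 3:
        b -= idx
        x = 40 == b
    else:
        handle(x)
if idx <= 23:
    for idx in b:
        x = b // 19
        x += x - 20
    x = idx % b + (17 - 16)
else:
    x += x
idx = b - 34
for idx in x:
    x -= idx - 0
idx = x - 34
if b != 22 and 22 == 29:
    idx = x
    if 24 != 39 and 39 >= b:
        handle(idx)
else:
    idx = 7

idx = b - 34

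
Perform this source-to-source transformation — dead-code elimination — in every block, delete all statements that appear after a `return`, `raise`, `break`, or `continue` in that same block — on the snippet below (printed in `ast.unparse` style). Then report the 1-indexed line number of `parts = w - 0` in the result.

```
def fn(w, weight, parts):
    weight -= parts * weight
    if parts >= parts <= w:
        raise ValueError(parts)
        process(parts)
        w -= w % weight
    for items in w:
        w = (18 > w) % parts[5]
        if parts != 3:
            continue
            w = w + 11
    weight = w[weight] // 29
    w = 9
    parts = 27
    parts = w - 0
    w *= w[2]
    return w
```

12

Transformed code:
def fn(w, weight, parts):
    weight -= parts * weight
    if parts >= parts <= w:
        raise ValueError(parts)
    for items in w:
        w = (18 > w) % parts[5]
        if parts != 3:
            continue
    weight = w[weight] // 29
    w = 9
    parts = 27
    parts = w - 0
    w *= w[2]
    return w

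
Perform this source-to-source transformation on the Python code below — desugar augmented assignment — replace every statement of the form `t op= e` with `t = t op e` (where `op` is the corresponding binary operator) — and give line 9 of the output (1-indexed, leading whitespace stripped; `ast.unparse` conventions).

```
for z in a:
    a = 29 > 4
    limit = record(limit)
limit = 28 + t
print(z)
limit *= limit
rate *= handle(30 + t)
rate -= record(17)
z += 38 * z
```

Transformed code:
for z in a:
    a = 29 > 4
    limit = record(limit)
limit = 28 + t
print(z)
limit = limit * limit
rate = rate * handle(30 + t)
rate = rate - record(17)
z = z + 38 * z

z = z + 38 * z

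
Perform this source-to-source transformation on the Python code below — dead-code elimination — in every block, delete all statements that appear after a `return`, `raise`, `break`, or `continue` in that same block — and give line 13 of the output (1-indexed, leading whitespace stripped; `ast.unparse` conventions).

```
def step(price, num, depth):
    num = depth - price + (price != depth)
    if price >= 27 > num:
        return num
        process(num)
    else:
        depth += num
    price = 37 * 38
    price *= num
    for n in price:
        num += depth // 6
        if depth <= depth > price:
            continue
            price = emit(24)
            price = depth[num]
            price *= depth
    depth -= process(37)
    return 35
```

depth -= process(37)

Transformed code:
def step(price, num, depth):
    num = depth - price + (price != depth)
    if price >= 27 > num:
        return num
    else:
        depth += num
    price = 37 * 38
    price *= num
    for n in price:
        num += depth // 6
        if depth <= depth > price:
            continue
    depth -= process(37)
    return 35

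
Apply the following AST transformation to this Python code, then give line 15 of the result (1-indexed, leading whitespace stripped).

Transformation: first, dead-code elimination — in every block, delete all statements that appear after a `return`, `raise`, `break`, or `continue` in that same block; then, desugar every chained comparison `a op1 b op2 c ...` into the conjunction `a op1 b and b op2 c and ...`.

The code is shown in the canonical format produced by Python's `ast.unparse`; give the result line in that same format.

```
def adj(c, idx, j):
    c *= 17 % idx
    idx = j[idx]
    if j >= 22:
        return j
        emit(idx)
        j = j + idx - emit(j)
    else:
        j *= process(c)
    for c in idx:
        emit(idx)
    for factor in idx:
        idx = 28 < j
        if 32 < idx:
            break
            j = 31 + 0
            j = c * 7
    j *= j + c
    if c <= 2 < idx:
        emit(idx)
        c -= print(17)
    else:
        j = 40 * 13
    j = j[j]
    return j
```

Transformed code:
def adj(c, idx, j):
    c *= 17 % idx
    idx = j[idx]
    if j >= 22:
        return j
    else:
        j *= process(c)
    for c in idx:
        emit(idx)
    for factor in idx:
        idx = 28 < j
        if 32 < idx:
            break
    j *= j + c
    if c <= 2 and 2 < idx:
        emit(idx)
        c -= print(17)
    else:
        j = 40 * 13
    j = j[j]
    return j

if c <= 2 and 2 < idx:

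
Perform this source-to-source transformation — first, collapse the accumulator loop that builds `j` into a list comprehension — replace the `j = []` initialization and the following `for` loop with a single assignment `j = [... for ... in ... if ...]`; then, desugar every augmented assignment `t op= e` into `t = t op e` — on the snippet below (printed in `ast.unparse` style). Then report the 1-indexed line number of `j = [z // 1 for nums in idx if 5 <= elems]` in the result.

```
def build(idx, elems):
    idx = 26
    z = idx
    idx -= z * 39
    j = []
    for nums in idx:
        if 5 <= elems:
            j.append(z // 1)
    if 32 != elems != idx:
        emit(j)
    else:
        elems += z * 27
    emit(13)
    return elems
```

5

Transformed code:
def build(idx, elems):
    idx = 26
    z = idx
    idx = idx - z * 39
    j = [z // 1 for nums in idx if 5 <= elems]
    if 32 != elems != idx:
        emit(j)
    else:
        elems = elems + z * 27
    emit(13)
    return elems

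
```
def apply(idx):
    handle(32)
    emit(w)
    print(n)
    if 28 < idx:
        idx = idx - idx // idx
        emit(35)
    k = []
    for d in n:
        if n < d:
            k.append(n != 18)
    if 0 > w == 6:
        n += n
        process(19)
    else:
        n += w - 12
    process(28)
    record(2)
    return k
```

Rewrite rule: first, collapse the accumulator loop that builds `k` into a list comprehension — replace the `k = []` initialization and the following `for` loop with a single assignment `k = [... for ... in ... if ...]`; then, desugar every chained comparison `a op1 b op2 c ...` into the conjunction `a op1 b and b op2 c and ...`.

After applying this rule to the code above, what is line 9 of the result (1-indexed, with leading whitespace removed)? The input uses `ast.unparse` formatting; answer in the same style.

Transformed code:
def apply(idx):
    handle(32)
    emit(w)
    print(n)
    if 28 < idx:
        idx = idx - idx // idx
        emit(35)
    k = [n != 18 for d in n if n < d]
    if 0 > w and w == 6:
        n += n
        process(19)
    else:
        n += w - 12
    process(28)
    record(2)
    return k

if 0 > w and w == 6:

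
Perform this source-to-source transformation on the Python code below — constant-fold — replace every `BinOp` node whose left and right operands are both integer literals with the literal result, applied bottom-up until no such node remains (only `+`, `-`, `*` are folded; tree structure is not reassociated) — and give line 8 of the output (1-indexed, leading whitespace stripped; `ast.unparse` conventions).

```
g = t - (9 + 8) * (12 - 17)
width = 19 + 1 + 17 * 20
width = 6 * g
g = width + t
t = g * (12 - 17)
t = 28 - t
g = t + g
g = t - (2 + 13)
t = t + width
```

Transformed code:
g = t - -85
width = 360
width = 6 * g
g = width + t
t = g * -5
t = 28 - t
g = t + g
g = t - 15
t = t + width

g = t - 15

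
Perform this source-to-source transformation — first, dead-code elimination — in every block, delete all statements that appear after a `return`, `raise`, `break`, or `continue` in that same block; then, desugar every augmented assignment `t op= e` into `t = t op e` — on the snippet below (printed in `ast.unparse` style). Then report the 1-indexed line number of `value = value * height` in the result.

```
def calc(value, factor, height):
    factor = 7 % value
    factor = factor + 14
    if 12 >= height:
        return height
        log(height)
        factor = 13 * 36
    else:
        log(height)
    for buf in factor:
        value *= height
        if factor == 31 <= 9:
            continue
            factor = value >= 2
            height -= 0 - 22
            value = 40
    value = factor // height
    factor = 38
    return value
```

Transformed code:
def calc(value, factor, height):
    factor = 7 % value
    factor = factor + 14
    if 12 >= height:
        return height
    else:
        log(height)
    for buf in factor:
        value = value * height
        if factor == 31 <= 9:
            continue
    value = factor // height
    factor = 38
    return value

9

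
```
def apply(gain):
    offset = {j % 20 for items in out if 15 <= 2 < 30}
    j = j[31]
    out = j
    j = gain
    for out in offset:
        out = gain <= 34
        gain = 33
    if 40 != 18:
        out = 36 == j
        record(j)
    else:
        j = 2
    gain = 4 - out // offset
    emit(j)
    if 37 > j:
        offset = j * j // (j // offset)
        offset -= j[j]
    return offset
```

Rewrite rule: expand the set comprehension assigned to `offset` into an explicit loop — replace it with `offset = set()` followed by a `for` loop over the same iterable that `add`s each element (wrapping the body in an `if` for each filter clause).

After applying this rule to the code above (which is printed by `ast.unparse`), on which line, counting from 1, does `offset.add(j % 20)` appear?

Transformed code:
def apply(gain):
    offset = set()
    for items in out:
        if 15 <= 2 < 30:
            offset.add(j % 20)
    j = j[31]
    out = j
    j = gain
    for out in offset:
        out = gain <= 34
        gain = 33
    if 40 != 18:
        out = 36 == j
        record(j)
    else:
        j = 2
    gain = 4 - out // offset
    emit(j)
    if 37 > j:
        offset = j * j // (j // offset)
        offset -= j[j]
    return offset

5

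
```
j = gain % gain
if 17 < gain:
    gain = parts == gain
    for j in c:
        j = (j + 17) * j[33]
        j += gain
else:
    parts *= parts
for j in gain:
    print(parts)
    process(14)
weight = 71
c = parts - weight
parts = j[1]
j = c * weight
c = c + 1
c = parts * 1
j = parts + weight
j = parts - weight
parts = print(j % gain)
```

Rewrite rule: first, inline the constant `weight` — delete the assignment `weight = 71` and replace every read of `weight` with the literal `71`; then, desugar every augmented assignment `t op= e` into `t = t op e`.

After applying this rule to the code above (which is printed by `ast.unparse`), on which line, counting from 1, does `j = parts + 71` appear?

Transformed code:
j = gain % gain
if 17 < gain:
    gain = parts == gain
    for j in c:
        j = (j + 17) * j[33]
        j = j + gain
else:
    parts = parts * parts
for j in gain:
    print(parts)
    process(14)
c = parts - 71
parts = j[1]
j = c * 71
c = c + 1
c = parts * 1
j = parts + 71
j = parts - 71
parts = print(j % gain)

17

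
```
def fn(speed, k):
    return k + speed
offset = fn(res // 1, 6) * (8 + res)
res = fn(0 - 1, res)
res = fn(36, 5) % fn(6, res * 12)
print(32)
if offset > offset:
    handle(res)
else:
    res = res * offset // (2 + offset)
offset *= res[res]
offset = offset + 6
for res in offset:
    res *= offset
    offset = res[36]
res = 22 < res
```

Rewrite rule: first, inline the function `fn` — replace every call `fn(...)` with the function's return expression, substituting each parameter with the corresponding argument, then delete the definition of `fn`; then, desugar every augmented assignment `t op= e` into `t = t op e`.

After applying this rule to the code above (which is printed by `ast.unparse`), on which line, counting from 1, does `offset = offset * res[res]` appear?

9

Transformed code:
offset = (6 + res // 1) * (8 + res)
res = res + (0 - 1)
res = (5 + 36) % (res * 12 + 6)
print(32)
if offset > offset:
    handle(res)
else:
    res = res * offset // (2 + offset)
offset = offset * res[res]
offset = offset + 6
for res in offset:
    res = res * offset
    offset = res[36]
res = 22 < res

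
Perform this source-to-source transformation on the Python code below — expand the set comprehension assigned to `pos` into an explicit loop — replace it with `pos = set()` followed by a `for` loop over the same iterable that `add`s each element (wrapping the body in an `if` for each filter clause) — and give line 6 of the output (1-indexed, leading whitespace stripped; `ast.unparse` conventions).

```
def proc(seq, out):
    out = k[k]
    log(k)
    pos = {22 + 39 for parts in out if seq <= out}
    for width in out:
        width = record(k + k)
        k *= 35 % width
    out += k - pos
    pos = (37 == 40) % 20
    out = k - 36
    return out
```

Transformed code:
def proc(seq, out):
    out = k[k]
    log(k)
    pos = set()
    for parts in out:
        if seq <= out:
            pos.add(22 + 39)
    for width in out:
        width = record(k + k)
        k *= 35 % width
    out += k - pos
    pos = (37 == 40) % 20
    out = k - 36
    return out

if seq <= out:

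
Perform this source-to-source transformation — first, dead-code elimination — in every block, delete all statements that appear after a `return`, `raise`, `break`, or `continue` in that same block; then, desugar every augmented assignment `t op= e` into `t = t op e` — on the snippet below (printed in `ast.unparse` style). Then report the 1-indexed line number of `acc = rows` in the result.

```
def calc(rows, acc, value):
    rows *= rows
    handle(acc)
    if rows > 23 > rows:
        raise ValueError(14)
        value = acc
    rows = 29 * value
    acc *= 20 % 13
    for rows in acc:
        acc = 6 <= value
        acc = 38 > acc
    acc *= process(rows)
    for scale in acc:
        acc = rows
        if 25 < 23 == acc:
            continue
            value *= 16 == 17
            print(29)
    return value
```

13

Transformed code:
def calc(rows, acc, value):
    rows = rows * rows
    handle(acc)
    if rows > 23 > rows:
        raise ValueError(14)
    rows = 29 * value
    acc = acc * (20 % 13)
    for rows in acc:
        acc = 6 <= value
        acc = 38 > acc
    acc = acc * process(rows)
    for scale in acc:
        acc = rows
        if 25 < 23 == acc:
            continue
    return value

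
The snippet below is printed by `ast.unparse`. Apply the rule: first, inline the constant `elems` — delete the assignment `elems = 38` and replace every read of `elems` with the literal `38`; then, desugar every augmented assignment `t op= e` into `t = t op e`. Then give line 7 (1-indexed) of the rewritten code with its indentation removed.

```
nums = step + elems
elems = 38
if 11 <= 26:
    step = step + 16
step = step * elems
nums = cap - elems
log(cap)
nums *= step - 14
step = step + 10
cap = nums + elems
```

nums = nums * (step - 14)

Transformed code:
nums = step + 38
if 11 <= 26:
    step = step + 16
step = step * 38
nums = cap - 38
log(cap)
nums = nums * (step - 14)
step = step + 10
cap = nums + 38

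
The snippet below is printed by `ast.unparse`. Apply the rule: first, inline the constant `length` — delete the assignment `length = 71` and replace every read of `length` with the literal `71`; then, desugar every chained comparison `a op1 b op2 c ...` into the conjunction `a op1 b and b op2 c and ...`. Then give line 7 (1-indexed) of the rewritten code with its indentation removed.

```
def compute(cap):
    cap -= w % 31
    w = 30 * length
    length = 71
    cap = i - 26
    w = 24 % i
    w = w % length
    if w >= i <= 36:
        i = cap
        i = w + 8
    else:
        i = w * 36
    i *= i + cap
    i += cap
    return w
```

Transformed code:
def compute(cap):
    cap -= w % 31
    w = 30 * 71
    cap = i - 26
    w = 24 % i
    w = w % 71
    if w >= i and i <= 36:
        i = cap
        i = w + 8
    else:
        i = w * 36
    i *= i + cap
    i += cap
    return w

if w >= i and i <= 36:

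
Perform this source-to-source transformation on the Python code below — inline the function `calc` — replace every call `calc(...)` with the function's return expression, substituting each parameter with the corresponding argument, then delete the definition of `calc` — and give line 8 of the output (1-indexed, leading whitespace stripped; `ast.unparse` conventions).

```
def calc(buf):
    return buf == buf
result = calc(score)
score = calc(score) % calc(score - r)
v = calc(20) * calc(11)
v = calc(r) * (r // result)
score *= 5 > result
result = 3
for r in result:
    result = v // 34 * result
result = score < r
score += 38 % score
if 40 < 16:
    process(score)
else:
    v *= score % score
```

Transformed code:
result = score == score
score = (score == score) % (score - r == score - r)
v = (20 == 20) * (11 == 11)
v = (r == r) * (r // result)
score *= 5 > result
result = 3
for r in result:
    result = v // 34 * result
result = score < r
score += 38 % score
if 40 < 16:
    process(score)
else:
    v *= score % score

result = v // 34 * result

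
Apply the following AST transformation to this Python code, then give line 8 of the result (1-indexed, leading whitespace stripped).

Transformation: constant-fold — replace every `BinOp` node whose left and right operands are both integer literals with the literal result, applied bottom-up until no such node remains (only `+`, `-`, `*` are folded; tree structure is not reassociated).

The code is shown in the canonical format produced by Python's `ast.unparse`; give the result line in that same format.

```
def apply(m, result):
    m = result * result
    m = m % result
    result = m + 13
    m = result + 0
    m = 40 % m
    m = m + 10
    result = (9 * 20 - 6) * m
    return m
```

result = 174 * m

Transformed code:
def apply(m, result):
    m = result * result
    m = m % result
    result = m + 13
    m = result + 0
    m = 40 % m
    m = m + 10
    result = 174 * m
    return m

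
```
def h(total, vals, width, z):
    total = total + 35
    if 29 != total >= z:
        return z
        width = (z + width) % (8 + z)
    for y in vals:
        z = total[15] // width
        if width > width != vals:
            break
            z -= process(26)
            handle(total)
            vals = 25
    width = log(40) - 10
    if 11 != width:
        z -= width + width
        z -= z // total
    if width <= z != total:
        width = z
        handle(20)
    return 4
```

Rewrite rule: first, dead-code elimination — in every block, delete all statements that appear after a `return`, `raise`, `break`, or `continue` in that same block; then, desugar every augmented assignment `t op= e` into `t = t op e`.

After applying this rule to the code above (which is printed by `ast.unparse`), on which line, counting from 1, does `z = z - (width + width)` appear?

Transformed code:
def h(total, vals, width, z):
    total = total + 35
    if 29 != total >= z:
        return z
    for y in vals:
        z = total[15] // width
        if width > width != vals:
            break
    width = log(40) - 10
    if 11 != width:
        z = z - (width + width)
        z = z - z // total
    if width <= z != total:
        width = z
        handle(20)
    return 4

11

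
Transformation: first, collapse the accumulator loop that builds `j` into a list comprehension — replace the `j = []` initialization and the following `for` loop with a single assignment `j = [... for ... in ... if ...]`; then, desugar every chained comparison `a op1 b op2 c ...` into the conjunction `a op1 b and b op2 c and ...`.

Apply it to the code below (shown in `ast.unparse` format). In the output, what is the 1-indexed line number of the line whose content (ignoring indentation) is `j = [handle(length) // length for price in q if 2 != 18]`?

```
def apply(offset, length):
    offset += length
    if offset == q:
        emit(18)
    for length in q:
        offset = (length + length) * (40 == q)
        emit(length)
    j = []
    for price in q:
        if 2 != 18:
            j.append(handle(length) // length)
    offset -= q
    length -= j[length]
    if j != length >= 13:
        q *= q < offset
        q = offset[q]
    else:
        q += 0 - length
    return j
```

8

Transformed code:
def apply(offset, length):
    offset += length
    if offset == q:
        emit(18)
    for length in q:
        offset = (length + length) * (40 == q)
        emit(length)
    j = [handle(length) // length for price in q if 2 != 18]
    offset -= q
    length -= j[length]
    if j != length and length >= 13:
        q *= q < offset
        q = offset[q]
    else:
        q += 0 - length
    return j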